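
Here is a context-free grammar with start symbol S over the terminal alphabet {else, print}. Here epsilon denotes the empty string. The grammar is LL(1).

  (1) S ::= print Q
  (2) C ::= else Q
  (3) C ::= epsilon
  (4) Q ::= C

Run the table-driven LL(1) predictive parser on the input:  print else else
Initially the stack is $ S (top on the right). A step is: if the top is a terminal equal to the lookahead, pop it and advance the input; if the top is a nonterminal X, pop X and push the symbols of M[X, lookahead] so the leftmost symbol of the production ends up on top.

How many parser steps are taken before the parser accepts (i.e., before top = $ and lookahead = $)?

      Stack      Input              Action
   1  $ S        print else else $  expand S ::= print Q
   2  $ Q print  print else else $  match print
   3  $ Q        else else $        expand Q ::= C
   4  $ C        else else $        expand C ::= else Q
   5  $ Q else   else else $        match else
   6  $ Q        else $             expand Q ::= C
   7  $ C        else $             expand C ::= else Q
   8  $ Q else   else $             match else
   9  $ Q        $                  expand Q ::= C
  10  $ C        $                  expand C ::= epsilon
Accept reached after 10 steps.

10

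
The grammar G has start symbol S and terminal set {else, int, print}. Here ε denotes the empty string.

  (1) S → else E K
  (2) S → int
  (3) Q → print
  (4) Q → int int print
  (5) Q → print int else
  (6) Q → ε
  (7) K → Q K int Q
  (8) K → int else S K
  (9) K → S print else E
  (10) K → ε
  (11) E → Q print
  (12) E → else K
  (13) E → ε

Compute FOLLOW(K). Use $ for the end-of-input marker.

FIRST(S) = {else, int}
FIRST(Q) = {ε, int, print}
FIRST(K) = {ε, else, int, print}  (via Q K int Q, S print else E)
FIRST(E) = {ε, else, int, print}  (via Q print)
FOLLOW(S) includes $ since S is the start symbol.
FOLLOW(S): in K→int else S K, S is followed by K with FIRST {ε, else, int, print}; in K→int else S K, the suffix after S is nullable, so FOLLOW(S) ⊇ FOLLOW(K) = {$, else, int, print}; in K→S print else E, S is followed by print else E with FIRST {print}. Thus FOLLOW(S) = {$, else, int, print}.
FOLLOW(Q): in K→Q K int Q (occurrence 1), Q is followed by K int Q with FIRST {else, int, print}; in K→Q K int Q (occurrence 2), the suffix after Q is empty, so FOLLOW(Q) ⊇ FOLLOW(K) = {$, else, int, print}; in E→Q print, Q is followed by print with FIRST {print}. Thus FOLLOW(Q) = {$, else, int, print}.
FOLLOW(K): in S→else E K, the suffix after K is empty, so FOLLOW(K) ⊇ FOLLOW(S) = {$, else, int, print}; in K→Q K int Q, K is followed by int Q with FIRST {int}; in K→int else S K, the suffix after K is empty (adds nothing new); in E→else K, the suffix after K is empty, so FOLLOW(K) ⊇ FOLLOW(E) = {$, else, int, print}. Thus FOLLOW(K) = {$, else, int, print}.
FOLLOW(E): in S→else E K, E is followed by K with FIRST {ε, else, int, print}; in S→else E K, the suffix after E is nullable, so FOLLOW(E) ⊇ FOLLOW(S) = {$, else, int, print}; in K→S print else E, the suffix after E is empty, so FOLLOW(E) ⊇ FOLLOW(K) = {$, else, int, print}. Thus FOLLOW(E) = {$, else, int, print}.

{$, else, int, print}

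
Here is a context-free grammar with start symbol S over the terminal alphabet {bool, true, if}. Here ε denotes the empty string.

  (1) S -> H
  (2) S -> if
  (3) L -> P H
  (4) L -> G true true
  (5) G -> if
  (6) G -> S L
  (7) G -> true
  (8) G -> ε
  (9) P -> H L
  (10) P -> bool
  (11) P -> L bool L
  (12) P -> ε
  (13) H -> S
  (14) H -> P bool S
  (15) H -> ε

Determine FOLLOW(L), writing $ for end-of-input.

FIRST(S): from S->H we get {ε, bool, if, true}; from S->if we get {if}. So FIRST(S) = {ε, bool, if, true}.
FIRST(L): from L->P H we get {ε, bool, if, true}; from L->G true true we get {bool, if, true}. So FIRST(L) = {ε, bool, if, true}.
FIRST(G): from G->if we get {if}; from G->S L we get {ε, bool, if, true}; from G->true we get {true}; from G->ε we get {ε}. So FIRST(G) = {ε, bool, if, true}.
FIRST(P): from P->H L we get {ε, bool, if, true}; from P->bool we get {bool}; from P->L bool L we get {bool, if, true}; from P->ε we get {ε}. So FIRST(P) = {ε, bool, if, true}.
FIRST(H): from H->S we get {ε, bool, if, true}; from H->P bool S we get {bool, if, true}; from H->ε we get {ε}. So FIRST(H) = {ε, bool, if, true}.
FOLLOW(S) includes $ since S is the start symbol.
FOLLOW(G): in L->G true true, G is followed by true true with FIRST {true}. Thus FOLLOW(G) = {true}.
FOLLOW(S): in G->S L, S is followed by L with FIRST {ε, bool, if, true}; in G->S L, the suffix after S is nullable, so FOLLOW(S) ⊇ FOLLOW(G) = {true}; in H->S, the suffix after S is empty, so FOLLOW(S) ⊇ FOLLOW(H) = {$, bool, if, true}; in H->P bool S, the suffix after S is empty, so FOLLOW(S) ⊇ FOLLOW(H) = {$, bool, if, true}. Thus FOLLOW(S) = {$, bool, if, true}.
FOLLOW(L): in G->S L, the suffix after L is empty, so FOLLOW(L) ⊇ FOLLOW(G) = {true}; in P->H L, the suffix after L is empty, so FOLLOW(L) ⊇ FOLLOW(P) = {bool, if, true}; in P->L bool L (occurrence 1), L is followed by bool L with FIRST {bool}; in P->L bool L (occurrence 2), the suffix after L is empty, so FOLLOW(L) ⊇ FOLLOW(P) = {bool, if, true}. Thus FOLLOW(L) = {bool, if, true}.
FOLLOW(P): in L->P H, P is followed by H with FIRST {ε, bool, if, true}; in L->P H, the suffix after P is nullable, so FOLLOW(P) ⊇ FOLLOW(L) = {bool, if, true}; in H->P bool S, P is followed by bool S with FIRST {bool}. Thus FOLLOW(P) = {bool, if, true}.
FOLLOW(H): in S->H, the suffix after H is empty, so FOLLOW(H) ⊇ FOLLOW(S) = {$, bool, if, true}; in L->P H, the suffix after H is empty, so FOLLOW(H) ⊇ FOLLOW(L) = {bool, if, true}; in P->H L, H is followed by L with FIRST {ε, bool, if, true}; in P->H L, the suffix after H is nullable, so FOLLOW(H) ⊇ FOLLOW(P) = {bool, if, true}. Thus FOLLOW(H) = {$, bool, if, true}.

{bool, if, true}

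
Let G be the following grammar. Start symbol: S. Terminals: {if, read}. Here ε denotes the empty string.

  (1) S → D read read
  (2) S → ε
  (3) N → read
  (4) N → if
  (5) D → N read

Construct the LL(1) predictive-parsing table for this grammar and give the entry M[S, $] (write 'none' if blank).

S → ε

FIRST(N): from N→read we get {read}; from N→if we get {if}. So FIRST(N) = {if, read}.
FIRST(D): from D→N read we get {if, read}. So FIRST(D) = {if, read}.
FIRST(S): from S→D read read we get {if, read}; from S→ε we get {ε}. So FIRST(S) = {ε, if, read}.
FOLLOW(S) includes $ since S is the start symbol.
FOLLOW(S): S appears on no right-hand side. Thus FOLLOW(S) = {$}.
For S → D read read: FIRST(D read read) = {if, read}, so it goes in M[S, t] for t ∈ {if, read}.
For S → ε: FIRST(ε) = {ε}, so it goes in M[S, t] for t ∈ {}; since ε ∈ FIRST, also for every t ∈ FOLLOW(S) = {$}.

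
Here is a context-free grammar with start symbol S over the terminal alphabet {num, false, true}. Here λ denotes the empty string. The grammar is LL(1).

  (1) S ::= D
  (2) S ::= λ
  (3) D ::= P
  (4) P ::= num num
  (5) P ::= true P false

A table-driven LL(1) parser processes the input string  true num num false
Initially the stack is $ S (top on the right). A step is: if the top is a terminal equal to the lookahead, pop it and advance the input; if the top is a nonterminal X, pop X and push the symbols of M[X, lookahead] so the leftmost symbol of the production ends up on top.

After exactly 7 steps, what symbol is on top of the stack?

false

     Stack            Input                 Action
  1  $ S              true num num false $  expand S ::= D
  2  $ D              true num num false $  expand D ::= P
  3  $ P              true num num false $  expand P ::= true P false
  4  $ false P true   true num num false $  match true
  5  $ false P        num num false $       expand P ::= num num
  6  $ false num num  num num false $       match num
  7  $ false num      num false $           match num
Stack after step 7: $ false (top = false).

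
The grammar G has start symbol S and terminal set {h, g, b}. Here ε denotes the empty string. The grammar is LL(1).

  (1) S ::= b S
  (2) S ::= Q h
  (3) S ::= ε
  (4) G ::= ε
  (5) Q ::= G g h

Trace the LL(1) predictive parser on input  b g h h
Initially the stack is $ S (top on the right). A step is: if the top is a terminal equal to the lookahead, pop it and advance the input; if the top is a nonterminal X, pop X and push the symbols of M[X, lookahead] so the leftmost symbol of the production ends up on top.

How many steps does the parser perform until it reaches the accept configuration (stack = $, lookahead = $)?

step 1: stack=$ S  input=b g h h $  — expand S ::= b S
step 2: stack=$ S b  input=b g h h $  — match b
step 3: stack=$ S  input=g h h $  — expand S ::= Q h
step 4: stack=$ h Q  input=g h h $  — expand Q ::= G g h
step 5: stack=$ h h g G  input=g h h $  — expand G ::= ε
step 6: stack=$ h h g  input=g h h $  — match g
step 7: stack=$ h h  input=h h $  — match h
step 8: stack=$ h  input=h $  — match h
Accept reached after 8 steps.

8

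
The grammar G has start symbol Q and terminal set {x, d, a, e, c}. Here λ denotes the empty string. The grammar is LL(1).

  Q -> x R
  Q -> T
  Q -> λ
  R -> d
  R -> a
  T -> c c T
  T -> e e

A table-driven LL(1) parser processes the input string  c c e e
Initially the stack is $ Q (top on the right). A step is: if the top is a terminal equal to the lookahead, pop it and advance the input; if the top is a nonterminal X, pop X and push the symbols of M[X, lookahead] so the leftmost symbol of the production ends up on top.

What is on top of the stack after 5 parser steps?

e

step 1: stack=$ Q  input=c c e e $  — expand Q -> T
step 2: stack=$ T  input=c c e e $  — expand T -> c c T
step 3: stack=$ T c c  input=c c e e $  — match c
step 4: stack=$ T c  input=c e e $  — match c
step 5: stack=$ T  input=e e $  — expand T -> e e
Stack after step 5: $ e e (top = e).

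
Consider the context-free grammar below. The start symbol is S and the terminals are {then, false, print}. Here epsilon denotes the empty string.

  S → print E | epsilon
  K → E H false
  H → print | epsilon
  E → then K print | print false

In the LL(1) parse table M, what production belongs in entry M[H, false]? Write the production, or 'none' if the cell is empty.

FIRST(S) = {epsilon, print}
FIRST(H) = {epsilon, print}
FIRST(E) = {print, then}
FIRST(K) = {print, then}  (via E H false)
FOLLOW(S) includes $ since S is the start symbol.
FOLLOW(H): in K→E H false, H is followed by false with FIRST {false}. Thus FOLLOW(H) = {false}.
For H → print: FIRST(print) = {print}, so it goes in M[H, t] for t ∈ {print}.
For H → epsilon: FIRST(epsilon) = {epsilon}, so it goes in M[H, t] for t ∈ {}; since epsilon ∈ FIRST, also for every t ∈ FOLLOW(H) = {false}.

H → epsilon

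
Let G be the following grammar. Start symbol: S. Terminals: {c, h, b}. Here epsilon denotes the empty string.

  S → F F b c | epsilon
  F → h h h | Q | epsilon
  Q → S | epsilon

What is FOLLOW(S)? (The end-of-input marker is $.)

FIRST(S) = {epsilon, b, h}  (via F F b c)
FIRST(Q) = {epsilon, b, h}  (via S)
FIRST(F) = {epsilon, b, h}  (via Q)
FOLLOW(S) includes $ since S is the start symbol.
FOLLOW(F): in S→F F b c (occurrence 1), F is followed by F b c with FIRST {b, h}; in S→F F b c (occurrence 2), F is followed by b c with FIRST {b}. Thus FOLLOW(F) = {b, h}.
FOLLOW(Q): in F→Q, the suffix after Q is empty, so FOLLOW(Q) ⊇ FOLLOW(F) = {b, h}. Thus FOLLOW(Q) = {b, h}.
FOLLOW(S): in Q→S, the suffix after S is empty, so FOLLOW(S) ⊇ FOLLOW(Q) = {b, h}. Thus FOLLOW(S) = {$, b, h}.

{$, b, h}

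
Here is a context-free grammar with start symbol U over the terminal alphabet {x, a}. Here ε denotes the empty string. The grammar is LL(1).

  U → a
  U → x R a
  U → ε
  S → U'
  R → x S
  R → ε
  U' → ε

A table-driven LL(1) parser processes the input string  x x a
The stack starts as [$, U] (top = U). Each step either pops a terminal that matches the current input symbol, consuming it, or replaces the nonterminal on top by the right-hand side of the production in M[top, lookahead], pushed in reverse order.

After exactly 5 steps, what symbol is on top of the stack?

step 1: stack=$ U  input=x x a $  — expand U → x R a
step 2: stack=$ a R x  input=x x a $  — match x
step 3: stack=$ a R  input=x a $  — expand R → x S
step 4: stack=$ a S x  input=x a $  — match x
step 5: stack=$ a S  input=a $  — expand S → U'
Stack after step 5: $ a U' (top = U').

U'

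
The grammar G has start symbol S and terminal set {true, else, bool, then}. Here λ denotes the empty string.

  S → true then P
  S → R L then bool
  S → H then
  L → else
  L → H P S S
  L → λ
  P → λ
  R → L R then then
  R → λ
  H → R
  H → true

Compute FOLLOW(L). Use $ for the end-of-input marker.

{else, then, true}

FIRST(P): from P→λ we get {λ}. So FIRST(P) = {λ}.
FIRST(S): from S→true then P we get {true}; from S→R L then bool we get {else, then, true}; from S→H then we get {else, then, true}. So FIRST(S) = {else, then, true}.
FIRST(L): from L→else we get {else}; from L→H P S S we get {else, then, true}; from L→λ we get {λ}. So FIRST(L) = {λ, else, then, true}.
FIRST(R): from R→L R then then we get {else, then, true}; from R→λ we get {λ}. So FIRST(R) = {λ, else, then, true}.
FIRST(H): from H→R we get {λ, else, then, true}; from H→true we get {true}. So FIRST(H) = {λ, else, then, true}.
FOLLOW(S) includes $ since S is the start symbol.
FOLLOW(L): in S→R L then bool, L is followed by then bool with FIRST {then}; in R→L R then then, L is followed by R then then with FIRST {else, then, true}. Thus FOLLOW(L) = {else, then, true}.
FOLLOW(S): in L→H P S S (occurrence 1), S is followed by S with FIRST {else, then, true}; in L→H P S S (occurrence 2), the suffix after S is empty, so FOLLOW(S) ⊇ FOLLOW(L) = {else, then, true}. Thus FOLLOW(S) = {$, else, then, true}.
FOLLOW(P): in S→true then P, the suffix after P is empty, so FOLLOW(P) ⊇ FOLLOW(S) = {$, else, then, true}; in L→H P S S, P is followed by S S with FIRST {else, then, true}. Thus FOLLOW(P) = {$, else, then, true}.
FOLLOW(H): in S→H then, H is followed by then with FIRST {then}; in L→H P S S, H is followed by P S S with FIRST {else, then, true}. Thus FOLLOW(H) = {else, then, true}.
FOLLOW(R): in S→R L then bool, R is followed by L then bool with FIRST {else, then, true}; in R→L R then then, R is followed by then then with FIRST {then}; in H→R, the suffix after R is empty, so FOLLOW(R) ⊇ FOLLOW(H) = {else, then, true}. Thus FOLLOW(R) = {else, then, true}.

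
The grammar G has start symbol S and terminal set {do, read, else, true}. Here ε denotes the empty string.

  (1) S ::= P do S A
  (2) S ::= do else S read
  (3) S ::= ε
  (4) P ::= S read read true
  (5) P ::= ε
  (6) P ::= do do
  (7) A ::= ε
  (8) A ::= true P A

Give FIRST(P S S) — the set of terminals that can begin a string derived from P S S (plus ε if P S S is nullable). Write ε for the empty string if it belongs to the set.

{ε, do, read}

FIRST(A): from A::=ε we get {ε}; from A::=true P A we get {true}. So FIRST(A) = {ε, true}.
FIRST(S): from S::=P do S A we get {do, read}; from S::=do else S read we get {do}; from S::=ε we get {ε}. So FIRST(S) = {ε, do, read}.
FIRST(P): from P::=S read read true we get {do, read}; from P::=ε we get {ε}; from P::=do do we get {do}. So FIRST(P) = {ε, do, read}.
FIRST(P S S): take FIRST of each symbol in turn, carrying on past any symbol whose FIRST contains ε; result {ε, do, read}.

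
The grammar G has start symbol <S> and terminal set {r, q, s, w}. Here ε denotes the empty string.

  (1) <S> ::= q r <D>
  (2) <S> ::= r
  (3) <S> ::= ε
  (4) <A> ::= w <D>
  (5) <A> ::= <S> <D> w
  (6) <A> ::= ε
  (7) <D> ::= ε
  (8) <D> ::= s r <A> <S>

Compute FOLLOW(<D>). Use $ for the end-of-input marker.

{$, q, r, s, w}

FIRST(<S>) = {ε, q, r}
FIRST(<D>) = {ε, s}
FIRST(<A>) = {ε, q, r, s, w}  (via <S> <D> w)
FOLLOW(<S>) includes $ since <S> is the start symbol.
FOLLOW(<S>): in <A>::=<S> <D> w, <S> is followed by <D> w with FIRST {s, w}; in <D>::=s r <A> <S>, the suffix after <S> is empty, so FOLLOW(<S>) ⊇ FOLLOW(<D>) = {$, q, r, s, w}. Thus FOLLOW(<S>) = {$, q, r, s, w}.
FOLLOW(<A>): in <D>::=s r <A> <S>, <A> is followed by <S> with FIRST {ε, q, r}; in <D>::=s r <A> <S>, the suffix after <A> is nullable, so FOLLOW(<A>) ⊇ FOLLOW(<D>) = {$, q, r, s, w}. Thus FOLLOW(<A>) = {$, q, r, s, w}.
FOLLOW(<D>): in <S>::=q r <D>, the suffix after <D> is empty, so FOLLOW(<D>) ⊇ FOLLOW(<S>) = {$, q, r, s, w}; in <A>::=w <D>, the suffix after <D> is empty, so FOLLOW(<D>) ⊇ FOLLOW(<A>) = {$, q, r, s, w}; in <A>::=<S> <D> w, <D> is followed by w with FIRST {w}. Thus FOLLOW(<D>) = {$, q, r, s, w}.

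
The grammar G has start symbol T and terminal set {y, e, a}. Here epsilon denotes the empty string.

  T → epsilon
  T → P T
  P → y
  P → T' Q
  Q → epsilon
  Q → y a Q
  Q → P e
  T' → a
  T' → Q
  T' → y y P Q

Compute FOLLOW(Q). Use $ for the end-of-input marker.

{$, a, e, y}

FIRST(T): from T→epsilon we get {epsilon}; from T→P T we get {epsilon, a, e, y}. So FIRST(T) = {epsilon, a, e, y}.
FIRST(P): from P→y we get {y}; from P→T' Q we get {epsilon, a, e, y}. So FIRST(P) = {epsilon, a, e, y}.
FIRST(Q): from Q→epsilon we get {epsilon}; from Q→y a Q we get {y}; from Q→P e we get {a, e, y}. So FIRST(Q) = {epsilon, a, e, y}.
FIRST(T'): from T'→a we get {a}; from T'→Q we get {epsilon, a, e, y}; from T'→y y P Q we get {y}. So FIRST(T') = {epsilon, a, e, y}.
FOLLOW(T) includes $ since T is the start symbol.
FOLLOW(T): in T→P T, the suffix after T is empty (adds nothing new). Thus FOLLOW(T) = {$}.
FOLLOW(P): in T→P T, P is followed by T with FIRST {epsilon, a, e, y}; in T→P T, the suffix after P is nullable, so FOLLOW(P) ⊇ FOLLOW(T) = {$}; in Q→P e, P is followed by e with FIRST {e}; in T'→y y P Q, P is followed by Q with FIRST {epsilon, a, e, y}; in T'→y y P Q, the suffix after P is nullable, so FOLLOW(P) ⊇ FOLLOW(T') = {$, a, e, y}. Thus FOLLOW(P) = {$, a, e, y}.
FOLLOW(T'): in P→T' Q, T' is followed by Q with FIRST {epsilon, a, e, y}; in P→T' Q, the suffix after T' is nullable, so FOLLOW(T') ⊇ FOLLOW(P) = {$, a, e, y}. Thus FOLLOW(T') = {$, a, e, y}.
FOLLOW(Q): in P→T' Q, the suffix after Q is empty, so FOLLOW(Q) ⊇ FOLLOW(P) = {$, a, e, y}; in Q→y a Q, the suffix after Q is empty (adds nothing new); in T'→Q, the suffix after Q is empty, so FOLLOW(Q) ⊇ FOLLOW(T') = {$, a, e, y}; in T'→y y P Q, the suffix after Q is empty, so FOLLOW(Q) ⊇ FOLLOW(T') = {$, a, e, y}. Thus FOLLOW(Q) = {$, a, e, y}.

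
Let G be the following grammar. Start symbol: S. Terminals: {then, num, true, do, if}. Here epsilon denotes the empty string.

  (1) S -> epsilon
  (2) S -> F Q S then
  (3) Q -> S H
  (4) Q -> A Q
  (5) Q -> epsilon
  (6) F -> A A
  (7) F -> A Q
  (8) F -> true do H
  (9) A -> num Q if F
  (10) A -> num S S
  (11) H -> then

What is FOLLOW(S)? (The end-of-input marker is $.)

{$, if, num, then, true}

FIRST(A) = {num}
FIRST(H) = {then}
FIRST(F) = {num, true}  (via A A, A Q)
FIRST(S) = {epsilon, num, true}  (via F Q S then)
FIRST(Q) = {epsilon, num, then, true}  (via S H, A Q)
FOLLOW(S) includes $ since S is the start symbol.
FOLLOW(S): in S->F Q S then, S is followed by then with FIRST {then}; in Q->S H, S is followed by H with FIRST {then}; in A->num S S (occurrence 1), S is followed by S with FIRST {epsilon, num, true}; in A->num S S (occurrence 1), the suffix after S is nullable, so FOLLOW(S) ⊇ FOLLOW(A) = {if, num, then, true}; in A->num S S (occurrence 2), the suffix after S is empty, so FOLLOW(S) ⊇ FOLLOW(A) = {if, num, then, true}. Thus FOLLOW(S) = {$, if, num, then, true}.
FOLLOW(Q): in S->F Q S then, Q is followed by S then with FIRST {num, then, true}; in Q->A Q, the suffix after Q is empty (adds nothing new); in F->A Q, the suffix after Q is empty, so FOLLOW(Q) ⊇ FOLLOW(F) = {if, num, then, true}; in A->num Q if F, Q is followed by if F with FIRST {if}. Thus FOLLOW(Q) = {if, num, then, true}.
FOLLOW(F): in S->F Q S then, F is followed by Q S then with FIRST {num, then, true}; in A->num Q if F, the suffix after F is empty, so FOLLOW(F) ⊇ FOLLOW(A) = {if, num, then, true}. Thus FOLLOW(F) = {if, num, then, true}.
FOLLOW(A): in Q->A Q, A is followed by Q with FIRST {epsilon, num, then, true}; in Q->A Q, the suffix after A is nullable, so FOLLOW(A) ⊇ FOLLOW(Q) = {if, num, then, true}; in F->A A (occurrence 1), A is followed by A with FIRST {num}; in F->A A (occurrence 2), the suffix after A is empty, so FOLLOW(A) ⊇ FOLLOW(F) = {if, num, then, true}; in F->A Q, A is followed by Q with FIRST {epsilon, num, then, true}; in F->A Q, the suffix after A is nullable, so FOLLOW(A) ⊇ FOLLOW(F) = {if, num, then, true}. Thus FOLLOW(A) = {if, num, then, true}.
FOLLOW(H): in Q->S H, the suffix after H is empty, so FOLLOW(H) ⊇ FOLLOW(Q) = {if, num, then, true}; in F->true do H, the suffix after H is empty, so FOLLOW(H) ⊇ FOLLOW(F) = {if, num, then, true}. Thus FOLLOW(H) = {if, num, then, true}.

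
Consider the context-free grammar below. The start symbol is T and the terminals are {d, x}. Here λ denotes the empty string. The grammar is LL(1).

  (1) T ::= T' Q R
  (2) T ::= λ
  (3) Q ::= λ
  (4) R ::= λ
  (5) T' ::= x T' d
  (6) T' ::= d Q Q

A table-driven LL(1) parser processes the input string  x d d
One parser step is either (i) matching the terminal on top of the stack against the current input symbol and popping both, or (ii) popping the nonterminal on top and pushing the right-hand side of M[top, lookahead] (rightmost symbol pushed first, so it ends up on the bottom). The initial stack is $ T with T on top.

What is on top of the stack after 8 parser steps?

     Stack          Input    Action
  1  $ T            x d d $  expand T ::= T' Q R
  2  $ R Q T'       x d d $  expand T' ::= x T' d
  3  $ R Q d T' x   x d d $  match x
  4  $ R Q d T'     d d $    expand T' ::= d Q Q
  5  $ R Q d Q Q d  d d $    match d
  6  $ R Q d Q Q    d $      expand Q ::= λ
  7  $ R Q d Q      d $      expand Q ::= λ
  8  $ R Q d        d $      match d
Stack after step 8: $ R Q (top = Q).

Q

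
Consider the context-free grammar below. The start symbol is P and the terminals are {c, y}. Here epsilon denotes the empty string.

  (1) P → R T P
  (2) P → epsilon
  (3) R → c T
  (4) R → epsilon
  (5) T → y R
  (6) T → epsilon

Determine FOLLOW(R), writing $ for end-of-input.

{$, c, y}

FIRST(R): from R→c T we get {c}; from R→epsilon we get {epsilon}. So FIRST(R) = {epsilon, c}.
FIRST(T): from T→y R we get {y}; from T→epsilon we get {epsilon}. So FIRST(T) = {epsilon, y}.
FIRST(P): from P→R T P we get {epsilon, c, y}; from P→epsilon we get {epsilon}. So FIRST(P) = {epsilon, c, y}.
FOLLOW(P) includes $ since P is the start symbol.
FOLLOW(P): in P→R T P, the suffix after P is empty (adds nothing new). Thus FOLLOW(P) = {$}.
FOLLOW(R): in P→R T P, R is followed by T P with FIRST {epsilon, c, y}; in P→R T P, the suffix after R is nullable, so FOLLOW(R) ⊇ FOLLOW(P) = {$}; in T→y R, the suffix after R is empty, so FOLLOW(R) ⊇ FOLLOW(T) = {$, c, y}. Thus FOLLOW(R) = {$, c, y}.
FOLLOW(T): in P→R T P, T is followed by P with FIRST {epsilon, c, y}; in P→R T P, the suffix after T is nullable, so FOLLOW(T) ⊇ FOLLOW(P) = {$}; in R→c T, the suffix after T is empty, so FOLLOW(T) ⊇ FOLLOW(R) = {$, c, y}. Thus FOLLOW(T) = {$, c, y}.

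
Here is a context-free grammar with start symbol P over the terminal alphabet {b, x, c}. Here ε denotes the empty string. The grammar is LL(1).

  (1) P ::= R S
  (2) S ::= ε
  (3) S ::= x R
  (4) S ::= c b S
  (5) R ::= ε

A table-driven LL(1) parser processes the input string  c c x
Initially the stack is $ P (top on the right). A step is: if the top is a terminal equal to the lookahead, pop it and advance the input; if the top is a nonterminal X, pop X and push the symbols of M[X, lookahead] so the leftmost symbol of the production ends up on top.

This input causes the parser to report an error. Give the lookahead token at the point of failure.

c

step 1: stack=$ P  input=c c x $  — expand P ::= R S
step 2: stack=$ S R  input=c c x $  — expand R ::= ε
step 3: stack=$ S  input=c c x $  — expand S ::= c b S
step 4: stack=$ S b c  input=c c x $  — match c
step 5: stack=$ S b  input=c x $  — error: top is terminal b but lookahead is c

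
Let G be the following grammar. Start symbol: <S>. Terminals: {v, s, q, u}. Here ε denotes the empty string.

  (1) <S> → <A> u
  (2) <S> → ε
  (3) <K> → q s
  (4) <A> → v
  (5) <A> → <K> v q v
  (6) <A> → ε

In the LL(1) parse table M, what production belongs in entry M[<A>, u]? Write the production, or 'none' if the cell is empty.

FIRST(<K>): from <K>→q s we get {q}. So FIRST(<K>) = {q}.
FIRST(<A>): from <A>→v we get {v}; from <A>→<K> v q v we get {q}; from <A>→ε we get {ε}. So FIRST(<A>) = {ε, q, v}.
FIRST(<S>): from <S>→<A> u we get {q, u, v}; from <S>→ε we get {ε}. So FIRST(<S>) = {ε, q, u, v}.
FOLLOW(<S>) includes $ since <S> is the start symbol.
FOLLOW(<A>): in <S>→<A> u, <A> is followed by u with FIRST {u}. Thus FOLLOW(<A>) = {u}.
For <A> → v: FIRST(v) = {v}, so it goes in M[<A>, t] for t ∈ {v}.
For <A> → <K> v q v: FIRST(<K> v q v) = {q}, so it goes in M[<A>, t] for t ∈ {q}.
For <A> → ε: FIRST(ε) = {ε}, so it goes in M[<A>, t] for t ∈ {}; since ε ∈ FIRST, also for every t ∈ FOLLOW(<A>) = {u}.

<A> → ε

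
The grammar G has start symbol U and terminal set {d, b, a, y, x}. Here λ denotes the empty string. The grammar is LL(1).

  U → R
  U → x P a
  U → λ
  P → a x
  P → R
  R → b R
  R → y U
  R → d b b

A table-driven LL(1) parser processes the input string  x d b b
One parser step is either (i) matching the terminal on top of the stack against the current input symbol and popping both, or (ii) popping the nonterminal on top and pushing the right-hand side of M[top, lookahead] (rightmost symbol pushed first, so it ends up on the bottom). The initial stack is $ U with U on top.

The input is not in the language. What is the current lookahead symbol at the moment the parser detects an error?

$

     Stack      Input      Action
  1  $ U        x d b b $  expand U → x P a
  2  $ a P x    x d b b $  match x
  3  $ a P      d b b $    expand P → R
  4  $ a R      d b b $    expand R → d b b
  5  $ a b b d  d b b $    match d
  6  $ a b b    b b $      match b
  7  $ a b      b $        match b
  8  $ a        $          error: top is terminal a but lookahead is $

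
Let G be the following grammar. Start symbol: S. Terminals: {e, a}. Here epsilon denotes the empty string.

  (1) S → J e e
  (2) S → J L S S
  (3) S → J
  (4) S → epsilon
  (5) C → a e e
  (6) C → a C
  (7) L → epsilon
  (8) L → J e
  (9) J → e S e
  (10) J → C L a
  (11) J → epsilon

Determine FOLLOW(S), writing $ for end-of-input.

FIRST(C): from C→a e e we get {a}; from C→a C we get {a}. So FIRST(C) = {a}.
FIRST(J): from J→e S e we get {e}; from J→C L a we get {a}; from J→epsilon we get {epsilon}. So FIRST(J) = {epsilon, a, e}.
FIRST(L): from L→epsilon we get {epsilon}; from L→J e we get {a, e}. So FIRST(L) = {epsilon, a, e}.
FIRST(S): from S→J e e we get {a, e}; from S→J L S S we get {epsilon, a, e}; from S→J we get {epsilon, a, e}; from S→epsilon we get {epsilon}. So FIRST(S) = {epsilon, a, e}.
FOLLOW(S) includes $ since S is the start symbol.
FOLLOW(S): in S→J L S S (occurrence 1), S is followed by S with FIRST {epsilon, a, e}; in S→J L S S (occurrence 1), the suffix after S is nullable (adds nothing new); in S→J L S S (occurrence 2), the suffix after S is empty (adds nothing new); in J→e S e, S is followed by e with FIRST {e}. Thus FOLLOW(S) = {$, a, e}.
FOLLOW(C): in C→a C, the suffix after C is empty (adds nothing new); in J→C L a, C is followed by L a with FIRST {a, e}. Thus FOLLOW(C) = {a, e}.
FOLLOW(L): in S→J L S S, L is followed by S S with FIRST {epsilon, a, e}; in S→J L S S, the suffix after L is nullable, so FOLLOW(L) ⊇ FOLLOW(S) = {$, a, e}; in J→C L a, L is followed by a with FIRST {a}. Thus FOLLOW(L) = {$, a, e}.
FOLLOW(J): in S→J e e, J is followed by e e with FIRST {e}; in S→J L S S, J is followed by L S S with FIRST {epsilon, a, e}; in S→J L S S, the suffix after J is nullable, so FOLLOW(J) ⊇ FOLLOW(S) = {$, a, e}; in S→J, the suffix after J is empty, so FOLLOW(J) ⊇ FOLLOW(S) = {$, a, e}; in L→J e, J is followed by e with FIRST {e}. Thus FOLLOW(J) = {$, a, e}.

{$, a, e}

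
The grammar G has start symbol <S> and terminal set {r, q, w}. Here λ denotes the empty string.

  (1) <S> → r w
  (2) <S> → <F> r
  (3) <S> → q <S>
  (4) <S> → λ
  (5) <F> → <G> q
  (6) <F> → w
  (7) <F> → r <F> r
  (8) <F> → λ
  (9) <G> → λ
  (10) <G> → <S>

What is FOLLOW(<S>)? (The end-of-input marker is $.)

{$, q}

FIRST(<S>): from <S>→r w we get {r}; from <S>→<F> r we get {q, r, w}; from <S>→q <S> we get {q}; from <S>→λ we get {λ}. So FIRST(<S>) = {λ, q, r, w}.
FIRST(<G>): from <G>→λ we get {λ}; from <G>→<S> we get {λ, q, r, w}. So FIRST(<G>) = {λ, q, r, w}.
FIRST(<F>): from <F>→<G> q we get {q, r, w}; from <F>→w we get {w}; from <F>→r <F> r we get {r}; from <F>→λ we get {λ}. So FIRST(<F>) = {λ, q, r, w}.
FOLLOW(<S>) includes $ since <S> is the start symbol.
FOLLOW(<F>): in <S>→<F> r, <F> is followed by r with FIRST {r}; in <F>→r <F> r, <F> is followed by r with FIRST {r}. Thus FOLLOW(<F>) = {r}.
FOLLOW(<G>): in <F>→<G> q, <G> is followed by q with FIRST {q}. Thus FOLLOW(<G>) = {q}.
FOLLOW(<S>): in <S>→q <S>, the suffix after <S> is empty (adds nothing new); in <G>→<S>, the suffix after <S> is empty, so FOLLOW(<S>) ⊇ FOLLOW(<G>) = {q}. Thus FOLLOW(<S>) = {$, q}.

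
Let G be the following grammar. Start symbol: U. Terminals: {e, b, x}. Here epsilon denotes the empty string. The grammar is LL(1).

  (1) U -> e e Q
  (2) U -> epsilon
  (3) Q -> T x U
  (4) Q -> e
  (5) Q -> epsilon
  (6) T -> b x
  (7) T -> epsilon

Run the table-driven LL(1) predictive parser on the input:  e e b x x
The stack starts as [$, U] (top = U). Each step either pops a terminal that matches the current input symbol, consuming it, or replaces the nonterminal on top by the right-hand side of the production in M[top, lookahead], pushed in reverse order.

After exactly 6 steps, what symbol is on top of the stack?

step 1: stack=$ U  input=e e b x x $  — expand U -> e e Q
step 2: stack=$ Q e e  input=e e b x x $  — match e
step 3: stack=$ Q e  input=e b x x $  — match e
step 4: stack=$ Q  input=b x x $  — expand Q -> T x U
step 5: stack=$ U x T  input=b x x $  — expand T -> b x
step 6: stack=$ U x x b  input=b x x $  — match b
Stack after step 6: $ U x x (top = x).

x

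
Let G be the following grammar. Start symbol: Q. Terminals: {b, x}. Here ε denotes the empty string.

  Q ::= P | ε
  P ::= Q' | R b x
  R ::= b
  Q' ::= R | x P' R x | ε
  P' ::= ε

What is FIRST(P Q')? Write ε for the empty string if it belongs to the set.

FIRST(R): from R::=b we get {b}. So FIRST(R) = {b}.
FIRST(P'): from P'::=ε we get {ε}. So FIRST(P') = {ε}.
FIRST(Q'): from Q'::=R we get {b}; from Q'::=x P' R x we get {x}; from Q'::=ε we get {ε}. So FIRST(Q') = {ε, b, x}.
FIRST(P): from P::=Q' we get {ε, b, x}; from P::=R b x we get {b}. So FIRST(P) = {ε, b, x}.
FIRST(Q): from Q::=P we get {ε, b, x}; from Q::=ε we get {ε}. So FIRST(Q) = {ε, b, x}.
FIRST(P Q'): take FIRST of each symbol in turn, carrying on past any symbol whose FIRST contains ε; result {ε, b, x}.

{ε, b, x}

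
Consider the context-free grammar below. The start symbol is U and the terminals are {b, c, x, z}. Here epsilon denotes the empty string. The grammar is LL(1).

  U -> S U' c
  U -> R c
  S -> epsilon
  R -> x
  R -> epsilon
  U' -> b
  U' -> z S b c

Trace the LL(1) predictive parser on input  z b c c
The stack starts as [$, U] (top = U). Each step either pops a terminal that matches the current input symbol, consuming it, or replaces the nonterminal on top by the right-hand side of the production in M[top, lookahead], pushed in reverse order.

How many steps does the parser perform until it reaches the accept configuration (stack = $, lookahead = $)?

8

step 1: stack=$ U  input=z b c c $  — expand U -> S U' c
step 2: stack=$ c U' S  input=z b c c $  — expand S -> epsilon
step 3: stack=$ c U'  input=z b c c $  — expand U' -> z S b c
step 4: stack=$ c c b S z  input=z b c c $  — match z
step 5: stack=$ c c b S  input=b c c $  — expand S -> epsilon
step 6: stack=$ c c b  input=b c c $  — match b
step 7: stack=$ c c  input=c c $  — match c
step 8: stack=$ c  input=c $  — match c
Accept reached after 8 steps.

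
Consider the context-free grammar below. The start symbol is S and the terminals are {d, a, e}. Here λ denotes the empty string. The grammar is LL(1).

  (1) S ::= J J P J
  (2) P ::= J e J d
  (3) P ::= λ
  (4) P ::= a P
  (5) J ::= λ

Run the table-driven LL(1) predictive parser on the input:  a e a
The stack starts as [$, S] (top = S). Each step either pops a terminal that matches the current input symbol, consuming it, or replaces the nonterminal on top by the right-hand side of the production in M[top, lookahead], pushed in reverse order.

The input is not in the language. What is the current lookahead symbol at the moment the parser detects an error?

a

      Stack        Input    Action
   1  $ S          a e a $  expand S ::= J J P J
   2  $ J P J J    a e a $  expand J ::= λ
   3  $ J P J      a e a $  expand J ::= λ
   4  $ J P        a e a $  expand P ::= a P
   5  $ J P a      a e a $  match a
   6  $ J P        e a $    expand P ::= J e J d
   7  $ J d J e J  e a $    expand J ::= λ
   8  $ J d J e    e a $    match e
   9  $ J d J      a $      expand J ::= λ
  10  $ J d        a $      error: top is terminal d but lookahead is a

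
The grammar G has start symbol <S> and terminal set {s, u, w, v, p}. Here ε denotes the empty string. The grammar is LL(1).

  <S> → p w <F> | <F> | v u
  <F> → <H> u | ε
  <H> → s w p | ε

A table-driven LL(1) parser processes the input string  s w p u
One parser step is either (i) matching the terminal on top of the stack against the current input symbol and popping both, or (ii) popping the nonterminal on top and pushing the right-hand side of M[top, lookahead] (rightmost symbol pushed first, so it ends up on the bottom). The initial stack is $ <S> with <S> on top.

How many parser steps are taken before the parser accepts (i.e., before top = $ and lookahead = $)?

7

step 1: stack=$ <S>  input=s w p u $  — expand <S> → <F>
step 2: stack=$ <F>  input=s w p u $  — expand <F> → <H> u
step 3: stack=$ u <H>  input=s w p u $  — expand <H> → s w p
step 4: stack=$ u p w s  input=s w p u $  — match s
step 5: stack=$ u p w  input=w p u $  — match w
step 6: stack=$ u p  input=p u $  — match p
step 7: stack=$ u  input=u $  — match u
Accept reached after 7 steps.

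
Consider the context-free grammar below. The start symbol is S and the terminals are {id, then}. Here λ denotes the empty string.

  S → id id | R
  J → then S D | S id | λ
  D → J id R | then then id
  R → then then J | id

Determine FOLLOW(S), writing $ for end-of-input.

FIRST(R): from R→then then J we get {then}; from R→id we get {id}. So FIRST(R) = {id, then}.
FIRST(S): from S→id id we get {id}; from S→R we get {id, then}. So FIRST(S) = {id, then}.
FIRST(J): from J→then S D we get {then}; from J→S id we get {id, then}; from J→λ we get {λ}. So FIRST(J) = {λ, id, then}.
FIRST(D): from D→J id R we get {id, then}; from D→then then id we get {then}. So FIRST(D) = {id, then}.
FOLLOW(S) includes $ since S is the start symbol.
FOLLOW(S): in J→then S D, S is followed by D with FIRST {id, then}; in J→S id, S is followed by id with FIRST {id}. Thus FOLLOW(S) = {$, id, then}.
FOLLOW(J): in D→J id R, J is followed by id R with FIRST {id}; in R→then then J, the suffix after J is empty, so FOLLOW(J) ⊇ FOLLOW(R) = {$, id, then}. Thus FOLLOW(J) = {$, id, then}.
FOLLOW(D): in J→then S D, the suffix after D is empty, so FOLLOW(D) ⊇ FOLLOW(J) = {$, id, then}. Thus FOLLOW(D) = {$, id, then}.
FOLLOW(R): in S→R, the suffix after R is empty, so FOLLOW(R) ⊇ FOLLOW(S) = {$, id, then}; in D→J id R, the suffix after R is empty, so FOLLOW(R) ⊇ FOLLOW(D) = {$, id, then}. Thus FOLLOW(R) = {$, id, then}.

{$, id, then}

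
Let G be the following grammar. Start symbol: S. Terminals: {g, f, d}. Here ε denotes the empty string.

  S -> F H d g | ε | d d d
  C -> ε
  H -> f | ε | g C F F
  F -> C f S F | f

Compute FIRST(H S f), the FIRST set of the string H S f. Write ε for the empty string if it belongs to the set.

FIRST(C) = {ε}
FIRST(H) = {ε, f, g}
FIRST(F) = {f}  (via C f S F)
FIRST(S) = {ε, d, f}  (via F H d g)
FIRST(H S f): take FIRST of each symbol in turn, carrying on past any symbol whose FIRST contains ε; result {d, f, g}.

{d, f, g}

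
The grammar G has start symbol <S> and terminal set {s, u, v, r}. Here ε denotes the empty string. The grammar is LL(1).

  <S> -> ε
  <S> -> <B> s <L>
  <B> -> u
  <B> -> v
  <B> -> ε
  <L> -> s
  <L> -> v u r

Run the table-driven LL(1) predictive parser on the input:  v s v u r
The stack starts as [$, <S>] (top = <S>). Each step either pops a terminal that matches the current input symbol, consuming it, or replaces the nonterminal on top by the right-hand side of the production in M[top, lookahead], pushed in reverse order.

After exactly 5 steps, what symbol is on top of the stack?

step 1: stack=$ <S>  input=v s v u r $  — expand <S> -> <B> s <L>
step 2: stack=$ <L> s <B>  input=v s v u r $  — expand <B> -> v
step 3: stack=$ <L> s v  input=v s v u r $  — match v
step 4: stack=$ <L> s  input=s v u r $  — match s
step 5: stack=$ <L>  input=v u r $  — expand <L> -> v u r
Stack after step 5: $ r u v (top = v).

v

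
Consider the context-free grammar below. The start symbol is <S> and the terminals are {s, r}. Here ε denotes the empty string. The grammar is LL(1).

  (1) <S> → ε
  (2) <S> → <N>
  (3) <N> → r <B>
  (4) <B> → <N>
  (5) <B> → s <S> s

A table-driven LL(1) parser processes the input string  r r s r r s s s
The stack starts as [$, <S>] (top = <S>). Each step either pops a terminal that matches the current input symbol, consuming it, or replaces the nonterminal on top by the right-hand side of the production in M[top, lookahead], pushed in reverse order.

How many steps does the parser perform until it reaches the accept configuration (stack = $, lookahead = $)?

19

      Stack        Input              Action
   1  $ <S>        r r s r r s s s $  expand <S> → <N>
   2  $ <N>        r r s r r s s s $  expand <N> → r <B>
   3  $ <B> r      r r s r r s s s $  match r
   4  $ <B>        r s r r s s s $    expand <B> → <N>
   5  $ <N>        r s r r s s s $    expand <N> → r <B>
   6  $ <B> r      r s r r s s s $    match r
   7  $ <B>        s r r s s s $      expand <B> → s <S> s
   8  $ s <S> s    s r r s s s $      match s
   9  $ s <S>      r r s s s $        expand <S> → <N>
  10  $ s <N>      r r s s s $        expand <N> → r <B>
  11  $ s <B> r    r r s s s $        match r
  12  $ s <B>      r s s s $          expand <B> → <N>
  13  $ s <N>      r s s s $          expand <N> → r <B>
  14  $ s <B> r    r s s s $          match r
  15  $ s <B>      s s s $            expand <B> → s <S> s
  16  $ s s <S> s  s s s $            match s
  17  $ s s <S>    s s $              expand <S> → ε
  18  $ s s        s s $              match s
  19  $ s          s $                match s
Accept reached after 19 steps.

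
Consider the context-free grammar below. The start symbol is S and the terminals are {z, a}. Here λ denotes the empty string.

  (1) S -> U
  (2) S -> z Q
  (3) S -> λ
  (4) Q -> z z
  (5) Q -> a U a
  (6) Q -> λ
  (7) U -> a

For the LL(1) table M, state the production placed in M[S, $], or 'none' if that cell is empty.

FIRST(Q): from Q->z z we get {z}; from Q->a U a we get {a}; from Q->λ we get {λ}. So FIRST(Q) = {λ, a, z}.
FIRST(U): from U->a we get {a}. So FIRST(U) = {a}.
FIRST(S): from S->U we get {a}; from S->z Q we get {z}; from S->λ we get {λ}. So FIRST(S) = {λ, a, z}.
FOLLOW(S) includes $ since S is the start symbol.
FOLLOW(S): S appears on no right-hand side. Thus FOLLOW(S) = {$}.
For S -> U: FIRST(U) = {a}, so it goes in M[S, t] for t ∈ {a}.
For S -> z Q: FIRST(z Q) = {z}, so it goes in M[S, t] for t ∈ {z}.
For S -> λ: FIRST(λ) = {λ}, so it goes in M[S, t] for t ∈ {}; since λ ∈ FIRST, also for every t ∈ FOLLOW(S) = {$}.

S -> λ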